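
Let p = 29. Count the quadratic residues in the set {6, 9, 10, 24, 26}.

3

(6/29) = +1 → QR.
(9/29) = +1 → QR.
(10/29) = -1 → non-residue.
(24/29) = +1 → QR.
(26/29) = -1 → non-residue.
Total quadratic residues among the 5: 3.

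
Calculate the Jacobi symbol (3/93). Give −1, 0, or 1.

Reciprocity: 3 ≡ 3 and 93 ≡ 1 (mod 4), so (3/93) = +(93/3).
Reduce top mod 3: now compute (0/3).
Top reduces to 0: gcd > 1, so the symbol is 0.

0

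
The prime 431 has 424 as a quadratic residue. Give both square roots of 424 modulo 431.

83, 348

Since 431 ≡ 3 (mod 4), a square root of 424 is 424^((431+1)/4) = 424^108 mod 431.
Repeated squaring: 424^2≡49, 424^4≡246, 424^8≡176, 424^16≡375, 424^32≡119, 424^64≡369 (mod 431).
424^108 = 424^(64+32+8+4) ≡ 348 (mod 431).
Check: 348² = 121104 ≡ 424 (mod 431). The two roots are 83 and 348.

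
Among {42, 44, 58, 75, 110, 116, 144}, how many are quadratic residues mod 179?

5

(42/179) = +1 → QR.
(44/179) = -1 → non-residue.
(58/179) = -1 → non-residue.
(75/179) = +1 → QR.
(110/179) = +1 → QR.
(116/179) = +1 → QR.
(144/179) = +1 → QR.
Total quadratic residues among the 7: 5.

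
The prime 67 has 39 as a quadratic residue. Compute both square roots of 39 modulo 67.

Since 67 ≡ 3 (mod 4), a square root of 39 is 39^((67+1)/4) = 39^17 mod 67.
Repeated squaring: 39^2≡47, 39^4≡65, 39^8≡4, 39^16≡16 (mod 67).
39^17 = 39^(16+1) ≡ 21 (mod 67).
Check: 21² = 441 ≡ 39 (mod 67). The two roots are 21 and 46.

21, 46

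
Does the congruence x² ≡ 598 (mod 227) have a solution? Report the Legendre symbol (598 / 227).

First reduce: 598 ≡ 144 (mod 227).
Pull out 2^4: since 227 ≡ 3 (mod 8), (2/227) = -1, so (2/227)^4 = +1.
Reciprocity: 9 ≡ 1 and 227 ≡ 3 (mod 4), so (9/227) = +(227/9).
Reduce top mod 9: now compute (2/9).
Pull out 2: since 9 ≡ 1 (mod 8), (2/9) = +1.
Reached (1/9) = 1. Collecting the sign flips along the way, the symbol is +1.

1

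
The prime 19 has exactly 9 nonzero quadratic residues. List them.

Square k = 1,…,9 (k and 19−k give the same square):
1²=1, 2²=4, 3²=9, 4²=16, 5²≡6, 6²≡17, 7²≡11, 8²≡7, 9²≡5 (mod 19).
So the quadratic residues mod 19 are {1, 4, 5, 6, 7, 9, 11, 16, 17}.

1,4,5,6,7,9,11,16,17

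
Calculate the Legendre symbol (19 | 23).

Reciprocity: 19 ≡ 3 and 23 ≡ 3 (mod 4), so (19/23) = −(23/19).
Reduce top mod 19: now compute (4/19).
Pull out 2^2: since 19 ≡ 3 (mod 8), (2/19) = -1, so (2/19)^2 = +1.
Reached (1/19) = 1. Collecting the sign flips along the way, the symbol is -1.

-1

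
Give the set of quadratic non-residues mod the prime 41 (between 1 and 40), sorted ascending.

3,6,7,11,12,13,14,15,17,19,22,24,26,27,28,29,30,34,35,38

Square k = 1,…,20 (k and 41−k give the same square):
1²=1, 2²=4, 3²=9, 4²=16, 5²=25, 6²=36, 7²≡8, 8²≡23, 9²≡40, 10²≡18, 11²≡39, 12²≡21, 13²≡5, 14²≡32, 15²≡20, 16²≡10, 17²≡2, 18²≡37, 19²≡33, 20²≡31 (mod 41).
The residues are {1, 2, 4, 5, 8, 9, 10, 16, 18, 20, 21, 23, 25, 31, 32, 33, 36, 37, 39, 40}; the non-residues are the remaining 20 nonzero classes.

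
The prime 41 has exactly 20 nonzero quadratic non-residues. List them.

Square k = 1,…,20 (k and 41−k give the same square):
1²=1, 2²=4, 3²=9, 4²=16, 5²=25, 6²=36, 7²≡8, 8²≡23, 9²≡40, 10²≡18, 11²≡39, 12²≡21, 13²≡5, 14²≡32, 15²≡20, 16²≡10, 17²≡2, 18²≡37, 19²≡33, 20²≡31 (mod 41).
The residues are {1, 2, 4, 5, 8, 9, 10, 16, 18, 20, 21, 23, 25, 31, 32, 33, 36, 37, 39, 40}; the non-residues are the remaining 20 nonzero classes.

3, 6, 7, 11, 12, 13, 14, 15, 17, 19, 22, 24, 26, 27, 28, 29, 30, 34, 35, 38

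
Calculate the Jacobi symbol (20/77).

-1

Pull out 2^2: since 77 ≡ 5 (mod 8), (2/77) = -1, so (2/77)^2 = +1.
Reciprocity: 5 ≡ 1 and 77 ≡ 1 (mod 4), so (5/77) = +(77/5).
Reduce top mod 5: now compute (2/5).
Pull out 2: since 5 ≡ 5 (mod 8), (2/5) = -1.
Reached (1/5) = 1. Collecting the sign flips along the way, the symbol is -1.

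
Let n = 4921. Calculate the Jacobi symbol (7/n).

0

Reciprocity: 7 ≡ 3 and 4921 ≡ 1 (mod 4), so (7/4921) = +(4921/7).
Reduce top mod 7: now compute (0/7).
Top reduces to 0: gcd > 1, so the symbol is 0.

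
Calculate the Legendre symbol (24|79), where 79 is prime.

-1

Euler's criterion: (24/79) ≡ 24^39 (mod 79).
24^2 ≡ 23 (mod 79)
24^4 ≡ 55 (mod 79)
24^8 ≡ 23 (mod 79)
24^16 ≡ 55 (mod 79)
24^32 ≡ 23 (mod 79)
24^39 = 24^(32+4+2+1) ≡ 78 (mod 79).
Result is 78 ≡ −1, so (24/79) = −1.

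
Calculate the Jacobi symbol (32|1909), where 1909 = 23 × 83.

-1

Pull out 2^5: since 1909 ≡ 5 (mod 8), (2/1909) = -1, so (2/1909)^5 = -1.
Reached (1/1909) = 1. Collecting the sign flips along the way, the symbol is -1.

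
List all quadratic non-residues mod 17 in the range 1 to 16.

Square k = 1,…,8 (k and 17−k give the same square):
1²=1, 2²=4, 3²=9, 4²=16, 5²≡8, 6²≡2, 7²≡15, 8²≡13 (mod 17).
The residues are {1, 2, 4, 8, 9, 13, 15, 16}; the non-residues are the remaining 8 nonzero classes.

3, 5, 6, 7, 10, 11, 12, 14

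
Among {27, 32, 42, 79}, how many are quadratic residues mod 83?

(27/83) = +1 → QR.
(32/83) = -1 → non-residue.
(42/83) = -1 → non-residue.
(79/83) = -1 → non-residue.
Total quadratic residues among the 4: 1.

1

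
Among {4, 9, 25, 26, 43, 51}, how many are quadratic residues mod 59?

(4/59) = +1 → QR.
(9/59) = +1 → QR.
(25/59) = +1 → QR.
(26/59) = +1 → QR.
(43/59) = -1 → non-residue.
(51/59) = +1 → QR.
Total quadratic residues among the 6: 5.

5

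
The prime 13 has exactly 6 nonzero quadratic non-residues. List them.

Square k = 1,…,6 (k and 13−k give the same square):
1²=1, 2²=4, 3²=9, 4²≡3, 5²≡12, 6²≡10 (mod 13).
The residues are {1, 3, 4, 9, 10, 12}; the non-residues are the remaining 6 nonzero classes.

2, 5, 6, 7, 8, 11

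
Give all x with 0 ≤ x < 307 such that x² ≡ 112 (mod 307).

Since 307 ≡ 3 (mod 4), a square root of 112 is 112^((307+1)/4) = 112^77 mod 307.
Repeated squaring: 112^2≡264, 112^4≡7, 112^8≡49, 112^16≡252, 112^32≡262, 112^64≡183 (mod 307).
112^77 = 112^(64+8+4+1) ≡ 135 (mod 307).
Check: 135² = 18225 ≡ 112 (mod 307). The two roots are 135 and 172.

135, 172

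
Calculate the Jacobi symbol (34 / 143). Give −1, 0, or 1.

-1

Pull out 2: since 143 ≡ 7 (mod 8), (2/143) = +1.
Reciprocity: 17 ≡ 1 and 143 ≡ 3 (mod 4), so (17/143) = +(143/17).
Reduce top mod 17: now compute (7/17).
Reciprocity: 7 ≡ 3 and 17 ≡ 1 (mod 4), so (7/17) = +(17/7).
Reduce top mod 7: now compute (3/7).
Reciprocity: 3 ≡ 3 and 7 ≡ 3 (mod 4), so (3/7) = −(7/3).
Reduce top mod 3: now compute (1/3).
Reached (1/3) = 1. Collecting the sign flips along the way, the symbol is -1.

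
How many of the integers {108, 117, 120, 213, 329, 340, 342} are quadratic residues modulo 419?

4

(108/419) = +1 → QR.
(117/419) = +1 → QR.
(120/419) = -1 → non-residue.
(213/419) = -1 → non-residue.
(329/419) = +1 → QR.
(340/419) = -1 → non-residue.
(342/419) = +1 → QR.
Total quadratic residues among the 7: 4.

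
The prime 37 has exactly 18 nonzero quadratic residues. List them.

Square k = 1,…,18 (k and 37−k give the same square):
1²=1, 2²=4, 3²=9, 4²=16, 5²=25, 6²=36, 7²≡12, 8²≡27, 9²≡7, 10²≡26, 11²≡10, 12²≡33, 13²≡21, 14²≡11, 15²≡3, 16²≡34, 17²≡30, 18²≡28 (mod 37).
So the quadratic residues mod 37 are {1, 3, 4, 7, 9, 10, 11, 12, 16, 21, 25, 26, 27, 28, 30, 33, 34, 36}.

1 3 4 7 9 10 11 12 16 21 25 26 27 28 30 33 34 36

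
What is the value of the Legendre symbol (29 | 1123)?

Euler's criterion: (29/1123) ≡ 29^561 (mod 1123).
29^2 ≡ 841 (mod 1123)
29^4 ≡ 914 (mod 1123)
29^8 ≡ 1007 (mod 1123)
29^16 ≡ 1103 (mod 1123)
29^32 ≡ 400 (mod 1123)
29^64 ≡ 534 (mod 1123)
29^128 ≡ 1037 (mod 1123)
29^256 ≡ 658 (mod 1123)
29^512 ≡ 609 (mod 1123)
29^561 = 29^(512+32+16+1) ≡ 1122 (mod 1123).
Result is 1122 ≡ −1, so (29/1123) = −1.

-1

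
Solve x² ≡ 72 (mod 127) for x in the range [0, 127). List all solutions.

31, 96

Since 127 ≡ 3 (mod 4), a square root of 72 is 72^((127+1)/4) = 72^32 mod 127.
Repeated squaring: 72^2≡104, 72^4≡21, 72^8≡60, 72^16≡44, 72^32≡31 (mod 127).
72^32 = 72^(32) ≡ 31 (mod 127).
Check: 31² = 961 ≡ 72 (mod 127). The two roots are 31 and 96.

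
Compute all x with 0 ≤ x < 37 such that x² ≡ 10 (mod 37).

37 ≡ 1 (mod 4), so we find a root by search.
Trying successive values, 11² = 121 ≡ 10 (mod 37). The other root is 37 − 11 = 26.

11, 26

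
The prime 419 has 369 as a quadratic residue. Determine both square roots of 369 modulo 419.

Since 419 ≡ 3 (mod 4), a square root of 369 is 369^((419+1)/4) = 369^105 mod 419.
Repeated squaring: 369^2≡405, 369^4≡196, 369^8≡287, 369^16≡245, 369^32≡108, 369^64≡351 (mod 419).
369^105 = 369^(64+32+8+1) ≡ 358 (mod 419).
Check: 358² = 128164 ≡ 369 (mod 419). The two roots are 61 and 358.

61, 358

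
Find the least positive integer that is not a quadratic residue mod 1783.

3

(2/1783) = +1, so 2 is a residue.
(3/1783) = −1, so 3 is the smallest positive non-residue mod 1783.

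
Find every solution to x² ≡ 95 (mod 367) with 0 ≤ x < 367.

Since 367 ≡ 3 (mod 4), a square root of 95 is 95^((367+1)/4) = 95^92 mod 367.
Repeated squaring: 95^2≡217, 95^4≡113, 95^8≡291, 95^16≡271, 95^32≡41, 95^64≡213 (mod 367).
95^92 = 95^(64+16+8+4) ≡ 126 (mod 367).
Check: 126² = 15876 ≡ 95 (mod 367). The two roots are 126 and 241.

126, 241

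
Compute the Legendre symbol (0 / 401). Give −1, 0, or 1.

0

Top reduces to 0: gcd > 1, so the symbol is 0.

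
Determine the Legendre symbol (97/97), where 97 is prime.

First reduce: 97 ≡ 0 (mod 97).
Top reduces to 0: gcd > 1, so the symbol is 0.

0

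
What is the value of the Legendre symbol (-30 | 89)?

-1

Euler's criterion: (-30/89) ≡ 59^44 (mod 89).
59^2 ≡ 10 (mod 89)
59^4 ≡ 11 (mod 89)
59^8 ≡ 32 (mod 89)
59^16 ≡ 45 (mod 89)
59^32 ≡ 67 (mod 89)
59^44 = 59^(32+8+4) ≡ 88 (mod 89).
Result is 88 ≡ −1, so (-30/89) = −1.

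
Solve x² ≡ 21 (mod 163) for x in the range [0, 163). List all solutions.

64, 99

Since 163 ≡ 3 (mod 4), a square root of 21 is 21^((163+1)/4) = 21^41 mod 163.
Repeated squaring: 21^2≡115, 21^4≡22, 21^8≡158, 21^16≡25, 21^32≡136 (mod 163).
21^41 = 21^(32+8+1) ≡ 64 (mod 163).
Check: 64² = 4096 ≡ 21 (mod 163). The two roots are 64 and 99.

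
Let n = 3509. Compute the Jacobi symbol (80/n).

Pull out 2^4: since 3509 ≡ 5 (mod 8), (2/3509) = -1, so (2/3509)^4 = +1.
Reciprocity: 5 ≡ 1 and 3509 ≡ 1 (mod 4), so (5/3509) = +(3509/5).
Reduce top mod 5: now compute (4/5).
Pull out 2^2: since 5 ≡ 5 (mod 8), (2/5) = -1, so (2/5)^2 = +1.
Reached (1/5) = 1. Collecting the sign flips along the way, the symbol is +1.

1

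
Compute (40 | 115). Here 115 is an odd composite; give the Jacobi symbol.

0

Pull out 2^3: since 115 ≡ 3 (mod 8), (2/115) = -1, so (2/115)^3 = -1.
Reciprocity: 5 ≡ 1 and 115 ≡ 3 (mod 4), so (5/115) = +(115/5).
Reduce top mod 5: now compute (0/5).
Top reduces to 0: gcd > 1, so the symbol is 0.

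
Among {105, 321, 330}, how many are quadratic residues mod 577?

(105/577) = +1 → QR.
(321/577) = +1 → QR.
(330/577) = -1 → non-residue.
Total quadratic residues among the 3: 2.

2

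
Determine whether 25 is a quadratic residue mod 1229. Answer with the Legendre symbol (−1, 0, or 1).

Reciprocity: 25 ≡ 1 and 1229 ≡ 1 (mod 4), so (25/1229) = +(1229/25).
Reduce top mod 25: now compute (4/25).
Pull out 2^2: since 25 ≡ 1 (mod 8), (2/25) = +1, so (2/25)^2 = +1.
Reached (1/25) = 1. Collecting the sign flips along the way, the symbol is +1.

1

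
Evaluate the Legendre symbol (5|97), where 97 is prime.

Euler's criterion: (5/97) ≡ 5^48 (mod 97).
5^2 ≡ 25 (mod 97)
5^4 ≡ 43 (mod 97)
5^8 ≡ 6 (mod 97)
5^16 ≡ 36 (mod 97)
5^32 ≡ 35 (mod 97)
5^48 = 5^(32+16) ≡ 96 (mod 97).
Result is 96 ≡ −1, so (5/97) = −1.

-1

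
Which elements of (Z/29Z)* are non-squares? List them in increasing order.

Square k = 1,…,14 (k and 29−k give the same square):
1²=1, 2²=4, 3²=9, 4²=16, 5²=25, 6²≡7, 7²≡20, 8²≡6, 9²≡23, 10²≡13, 11²≡5, 12²≡28, 13²≡24, 14²≡22 (mod 29).
The residues are {1, 4, 5, 6, 7, 9, 13, 16, 20, 22, 23, 24, 25, 28}; the non-residues are the remaining 14 nonzero classes.

2, 3, 8, 10, 11, 12, 14, 15, 17, 18, 19, 21, 26, 27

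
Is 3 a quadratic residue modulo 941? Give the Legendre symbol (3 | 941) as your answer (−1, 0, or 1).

Euler's criterion: (3/941) ≡ 3^470 (mod 941).
3^2 ≡ 9 (mod 941)
3^4 ≡ 81 (mod 941)
3^8 ≡ 915 (mod 941)
3^16 ≡ 676 (mod 941)
3^32 ≡ 591 (mod 941)
3^64 ≡ 170 (mod 941)
3^128 ≡ 670 (mod 941)
3^256 ≡ 43 (mod 941)
3^470 = 3^(256+128+64+16+4+2) ≡ 940 (mod 941).
Result is 940 ≡ −1, so (3/941) = −1.

-1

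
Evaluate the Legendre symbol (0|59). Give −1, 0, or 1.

Top reduces to 0: gcd > 1, so the symbol is 0.

0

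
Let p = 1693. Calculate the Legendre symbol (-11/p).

-1

First reduce: -11 ≡ 1682 (mod 1693).
Pull out 2: since 1693 ≡ 5 (mod 8), (2/1693) = -1.
Reciprocity: 841 ≡ 1 and 1693 ≡ 1 (mod 4), so (841/1693) = +(1693/841).
Reduce top mod 841: now compute (11/841).
Reciprocity: 11 ≡ 3 and 841 ≡ 1 (mod 4), so (11/841) = +(841/11).
Reduce top mod 11: now compute (5/11).
Reciprocity: 5 ≡ 1 and 11 ≡ 3 (mod 4), so (5/11) = +(11/5).
Reduce top mod 5: now compute (1/5).
Reached (1/5) = 1. Collecting the sign flips along the way, the symbol is -1.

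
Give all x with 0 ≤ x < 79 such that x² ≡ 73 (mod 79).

28, 51

Since 79 ≡ 3 (mod 4), a square root of 73 is 73^((79+1)/4) = 73^20 mod 79.
Repeated squaring: 73^2≡36, 73^4≡32, 73^8≡76, 73^16≡9 (mod 79).
73^20 = 73^(16+4) ≡ 51 (mod 79).
Check: 51² = 2601 ≡ 73 (mod 79). The two roots are 28 and 51.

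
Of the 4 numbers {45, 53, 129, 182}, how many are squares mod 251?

1

(45/251) = +1 → QR.
(53/251) = -1 → non-residue.
(129/251) = -1 → non-residue.
(182/251) = -1 → non-residue.
Total quadratic residues among the 4: 1.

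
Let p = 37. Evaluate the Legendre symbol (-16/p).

1

Euler's criterion: (-16/37) ≡ 21^18 (mod 37).
21^2 ≡ 34 (mod 37)
21^4 ≡ 9 (mod 37)
21^8 ≡ 7 (mod 37)
21^16 ≡ 12 (mod 37)
21^18 = 21^(16+2) ≡ 1 (mod 37).
Result is 1, so (-16/37) = 1.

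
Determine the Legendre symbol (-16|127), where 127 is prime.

-1

Euler's criterion: (-16/127) ≡ 111^63 (mod 127).
111^2 ≡ 2 (mod 127)
111^4 ≡ 4 (mod 127)
111^8 ≡ 16 (mod 127)
111^16 ≡ 2 (mod 127)
111^32 ≡ 4 (mod 127)
111^63 = 111^(32+16+8+4+2+1) ≡ 126 (mod 127).
Result is 126 ≡ −1, so (-16/127) = −1.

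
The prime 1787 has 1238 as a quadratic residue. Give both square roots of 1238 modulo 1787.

55, 1732

Since 1787 ≡ 3 (mod 4), a square root of 1238 is 1238^((1787+1)/4) = 1238^447 mod 1787.
Repeated squaring: 1238^2≡1185, 1238^4≡1430, 1238^8≡572, 1238^16≡163, 1238^32≡1551, 1238^64≡299, 1238^128≡51, 1238^256≡814 (mod 1787).
1238^447 = 1238^(256+128+32+16+8+4+2+1) ≡ 55 (mod 1787).
Check: 55² = 3025 ≡ 1238 (mod 1787). The two roots are 55 and 1732.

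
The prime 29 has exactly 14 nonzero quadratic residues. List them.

1,4,5,6,7,9,13,16,20,22,23,24,25,28

Square k = 1,…,14 (k and 29−k give the same square):
1²=1, 2²=4, 3²=9, 4²=16, 5²=25, 6²≡7, 7²≡20, 8²≡6, 9²≡23, 10²≡13, 11²≡5, 12²≡28, 13²≡24, 14²≡22 (mod 29).
So the quadratic residues mod 29 are {1, 4, 5, 6, 7, 9, 13, 16, 20, 22, 23, 24, 25, 28}.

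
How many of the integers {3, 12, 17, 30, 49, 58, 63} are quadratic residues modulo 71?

(3/71) = +1 → QR.
(12/71) = +1 → QR.
(17/71) = -1 → non-residue.
(30/71) = +1 → QR.
(49/71) = +1 → QR.
(58/71) = +1 → QR.
(63/71) = -1 → non-residue.
Total quadratic residues among the 7: 5.

5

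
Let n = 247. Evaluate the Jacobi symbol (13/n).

Reciprocity: 13 ≡ 1 and 247 ≡ 3 (mod 4), so (13/247) = +(247/13).
Reduce top mod 13: now compute (0/13).
Top reduces to 0: gcd > 1, so the symbol is 0.

0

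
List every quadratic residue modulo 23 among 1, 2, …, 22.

Square k = 1,…,11 (k and 23−k give the same square):
1²=1, 2²=4, 3²=9, 4²=16, 5²≡2, 6²≡13, 7²≡3, 8²≡18, 9²≡12, 10²≡8, 11²≡6 (mod 23).
So the quadratic residues mod 23 are {1, 2, 3, 4, 6, 8, 9, 12, 13, 16, 18}.

1, 2, 3, 4, 6, 8, 9, 12, 13, 16, 18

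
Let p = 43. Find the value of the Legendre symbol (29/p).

Reciprocity: 29 ≡ 1 and 43 ≡ 3 (mod 4), so (29/43) = +(43/29).
Reduce top mod 29: now compute (14/29).
Pull out 2: since 29 ≡ 5 (mod 8), (2/29) = -1.
Reciprocity: 7 ≡ 3 and 29 ≡ 1 (mod 4), so (7/29) = +(29/7).
Reduce top mod 7: now compute (1/7).
Reached (1/7) = 1. Collecting the sign flips along the way, the symbol is -1.

-1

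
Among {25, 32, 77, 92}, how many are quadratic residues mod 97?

(25/97) = +1 → QR.
(32/97) = +1 → QR.
(77/97) = -1 → non-residue.
(92/97) = -1 → non-residue.
Total quadratic residues among the 4: 2.

2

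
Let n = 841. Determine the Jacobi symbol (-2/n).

1

First reduce: -2 ≡ 839 (mod 841).
Reciprocity: 839 ≡ 3 and 841 ≡ 1 (mod 4), so (839/841) = +(841/839).
Reduce top mod 839: now compute (2/839).
Pull out 2: since 839 ≡ 7 (mod 8), (2/839) = +1.
Reached (1/839) = 1. Collecting the sign flips along the way, the symbol is +1.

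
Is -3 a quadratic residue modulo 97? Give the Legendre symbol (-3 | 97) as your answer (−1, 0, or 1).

1

Euler's criterion: (-3/97) ≡ 94^48 (mod 97).
94^2 ≡ 9 (mod 97)
94^4 ≡ 81 (mod 97)
94^8 ≡ 62 (mod 97)
94^16 ≡ 61 (mod 97)
94^32 ≡ 35 (mod 97)
94^48 = 94^(32+16) ≡ 1 (mod 97).
Result is 1, so (-3/97) = 1.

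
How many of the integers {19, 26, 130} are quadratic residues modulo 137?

(19/137) = +1 → QR.
(26/137) = -1 → non-residue.
(130/137) = +1 → QR.
Total quadratic residues among the 3: 2.

2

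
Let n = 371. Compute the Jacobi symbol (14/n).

Pull out 2: since 371 ≡ 3 (mod 8), (2/371) = -1.
Reciprocity: 7 ≡ 3 and 371 ≡ 3 (mod 4), so (7/371) = −(371/7).
Reduce top mod 7: now compute (0/7).
Top reduces to 0: gcd > 1, so the symbol is 0.

0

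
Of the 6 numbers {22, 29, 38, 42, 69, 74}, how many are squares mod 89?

3

(22/89) = +1 → QR.
(29/89) = -1 → non-residue.
(38/89) = -1 → non-residue.
(42/89) = +1 → QR.
(69/89) = +1 → QR.
(74/89) = -1 → non-residue.
Total quadratic residues among the 6: 3.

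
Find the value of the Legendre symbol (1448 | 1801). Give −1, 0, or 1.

1

Pull out 2^3: since 1801 ≡ 1 (mod 8), (2/1801) = +1, so (2/1801)^3 = +1.
Reciprocity: 181 ≡ 1 and 1801 ≡ 1 (mod 4), so (181/1801) = +(1801/181).
Reduce top mod 181: now compute (172/181).
Pull out 2^2: since 181 ≡ 5 (mod 8), (2/181) = -1, so (2/181)^2 = +1.
Reciprocity: 43 ≡ 3 and 181 ≡ 1 (mod 4), so (43/181) = +(181/43).
Reduce top mod 43: now compute (9/43).
Reciprocity: 9 ≡ 1 and 43 ≡ 3 (mod 4), so (9/43) = +(43/9).
Reduce top mod 9: now compute (7/9).
Reciprocity: 7 ≡ 3 and 9 ≡ 1 (mod 4), so (7/9) = +(9/7).
Reduce top mod 7: now compute (2/7).
Pull out 2: since 7 ≡ 7 (mod 8), (2/7) = +1.
Reached (1/7) = 1. Collecting the sign flips along the way, the symbol is +1.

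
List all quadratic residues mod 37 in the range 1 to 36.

Square k = 1,…,18 (k and 37−k give the same square):
1²=1, 2²=4, 3²=9, 4²=16, 5²=25, 6²=36, 7²≡12, 8²≡27, 9²≡7, 10²≡26, 11²≡10, 12²≡33, 13²≡21, 14²≡11, 15²≡3, 16²≡34, 17²≡30, 18²≡28 (mod 37).
So the quadratic residues mod 37 are {1, 3, 4, 7, 9, 10, 11, 12, 16, 21, 25, 26, 27, 28, 30, 33, 34, 36}.

1, 3, 4, 7, 9, 10, 11, 12, 16, 21, 25, 26, 27, 28, 30, 33, 34, 36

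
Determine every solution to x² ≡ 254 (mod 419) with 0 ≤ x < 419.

172, 247

Since 419 ≡ 3 (mod 4), a square root of 254 is 254^((419+1)/4) = 254^105 mod 419.
Repeated squaring: 254^2≡409, 254^4≡100, 254^8≡363, 254^16≡203, 254^32≡147, 254^64≡240 (mod 419).
254^105 = 254^(64+32+8+1) ≡ 172 (mod 419).
Check: 172² = 29584 ≡ 254 (mod 419). The two roots are 172 and 247.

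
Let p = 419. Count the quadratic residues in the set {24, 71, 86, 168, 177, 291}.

(24/419) = -1 → non-residue.
(71/419) = -1 → non-residue.
(86/419) = -1 → non-residue.
(168/419) = -1 → non-residue.
(177/419) = +1 → QR.
(291/419) = +1 → QR.
Total quadratic residues among the 6: 2.

2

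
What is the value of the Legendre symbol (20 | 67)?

-1

Pull out 2^2: since 67 ≡ 3 (mod 8), (2/67) = -1, so (2/67)^2 = +1.
Reciprocity: 5 ≡ 1 and 67 ≡ 3 (mod 4), so (5/67) = +(67/5).
Reduce top mod 5: now compute (2/5).
Pull out 2: since 5 ≡ 5 (mod 8), (2/5) = -1.
Reached (1/5) = 1. Collecting the sign flips along the way, the symbol is -1.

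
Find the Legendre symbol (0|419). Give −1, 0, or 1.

Top reduces to 0: gcd > 1, so the symbol is 0.

0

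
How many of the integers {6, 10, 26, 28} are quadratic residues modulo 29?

2

(6/29) = +1 → QR.
(10/29) = -1 → non-residue.
(26/29) = -1 → non-residue.
(28/29) = +1 → QR.
Total quadratic residues among the 4: 2.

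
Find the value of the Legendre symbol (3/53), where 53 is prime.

-1

Reciprocity: 3 ≡ 3 and 53 ≡ 1 (mod 4), so (3/53) = +(53/3).
Reduce top mod 3: now compute (2/3).
Pull out 2: since 3 ≡ 3 (mod 8), (2/3) = -1.
Reached (1/3) = 1. Collecting the sign flips along the way, the symbol is -1.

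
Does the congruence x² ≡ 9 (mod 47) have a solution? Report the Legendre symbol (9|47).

Euler's criterion: (9/47) ≡ 9^23 (mod 47).
9^2 ≡ 34 (mod 47)
9^4 ≡ 28 (mod 47)
9^8 ≡ 32 (mod 47)
9^16 ≡ 37 (mod 47)
9^23 = 9^(16+4+2+1) ≡ 1 (mod 47).
Result is 1, so (9/47) = 1.

1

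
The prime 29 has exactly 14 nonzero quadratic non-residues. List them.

Square k = 1,…,14 (k and 29−k give the same square):
1²=1, 2²=4, 3²=9, 4²=16, 5²=25, 6²≡7, 7²≡20, 8²≡6, 9²≡23, 10²≡13, 11²≡5, 12²≡28, 13²≡24, 14²≡22 (mod 29).
The residues are {1, 4, 5, 6, 7, 9, 13, 16, 20, 22, 23, 24, 25, 28}; the non-residues are the remaining 14 nonzero classes.

2 3 8 10 11 12 14 15 17 18 19 21 26 27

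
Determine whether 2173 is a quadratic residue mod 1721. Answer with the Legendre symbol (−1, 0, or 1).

First reduce: 2173 ≡ 452 (mod 1721).
Pull out 2^2: since 1721 ≡ 1 (mod 8), (2/1721) = +1, so (2/1721)^2 = +1.
Reciprocity: 113 ≡ 1 and 1721 ≡ 1 (mod 4), so (113/1721) = +(1721/113).
Reduce top mod 113: now compute (26/113).
Pull out 2: since 113 ≡ 1 (mod 8), (2/113) = +1.
Reciprocity: 13 ≡ 1 and 113 ≡ 1 (mod 4), so (13/113) = +(113/13).
Reduce top mod 13: now compute (9/13).
Reciprocity: 9 ≡ 1 and 13 ≡ 1 (mod 4), so (9/13) = +(13/9).
Reduce top mod 9: now compute (4/9).
Pull out 2^2: since 9 ≡ 1 (mod 8), (2/9) = +1, so (2/9)^2 = +1.
Reached (1/9) = 1. Collecting the sign flips along the way, the symbol is +1.

1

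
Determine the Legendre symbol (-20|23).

Euler's criterion: (-20/23) ≡ 3^11 (mod 23).
3^2 ≡ 9 (mod 23)
3^4 ≡ 12 (mod 23)
3^8 ≡ 6 (mod 23)
3^11 = 3^(8+2+1) ≡ 1 (mod 23).
Result is 1, so (-20/23) = 1.

1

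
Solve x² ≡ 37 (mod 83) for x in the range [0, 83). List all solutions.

28, 55

Since 83 ≡ 3 (mod 4), a square root of 37 is 37^((83+1)/4) = 37^21 mod 83.
Repeated squaring: 37^2≡41, 37^4≡21, 37^8≡26, 37^16≡12 (mod 83).
37^21 = 37^(16+4+1) ≡ 28 (mod 83).
Check: 28² = 784 ≡ 37 (mod 83). The two roots are 28 and 55.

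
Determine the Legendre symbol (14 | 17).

Pull out 2: since 17 ≡ 1 (mod 8), (2/17) = +1.
Reciprocity: 7 ≡ 3 and 17 ≡ 1 (mod 4), so (7/17) = +(17/7).
Reduce top mod 7: now compute (3/7).
Reciprocity: 3 ≡ 3 and 7 ≡ 3 (mod 4), so (3/7) = −(7/3).
Reduce top mod 3: now compute (1/3).
Reached (1/3) = 1. Collecting the sign flips along the way, the symbol is -1.

-1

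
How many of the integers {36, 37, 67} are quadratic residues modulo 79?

2

(36/79) = +1 → QR.
(37/79) = -1 → non-residue.
(67/79) = +1 → QR.
Total quadratic residues among the 3: 2.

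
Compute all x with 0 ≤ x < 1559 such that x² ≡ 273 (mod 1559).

Since 1559 ≡ 3 (mod 4), a square root of 273 is 273^((1559+1)/4) = 273^390 mod 1559.
Repeated squaring: 273^2≡1256, 273^4≡1387, 273^8≡1522, 273^16≡1369, 273^32≡243, 273^64≡1366, 273^128≡1392, 273^256≡1386 (mod 1559).
273^390 = 273^(256+128+4+2) ≡ 1156 (mod 1559).
Check: 1156² = 1336336 ≡ 273 (mod 1559). The two roots are 403 and 1156.

403, 1156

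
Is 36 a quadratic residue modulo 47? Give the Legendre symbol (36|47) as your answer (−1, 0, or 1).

1

Pull out 2^2: since 47 ≡ 7 (mod 8), (2/47) = +1, so (2/47)^2 = +1.
Reciprocity: 9 ≡ 1 and 47 ≡ 3 (mod 4), so (9/47) = +(47/9).
Reduce top mod 9: now compute (2/9).
Pull out 2: since 9 ≡ 1 (mod 8), (2/9) = +1.
Reached (1/9) = 1. Collecting the sign flips along the way, the symbol is +1.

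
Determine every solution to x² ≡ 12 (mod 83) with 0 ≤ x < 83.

26, 57

Since 83 ≡ 3 (mod 4), a square root of 12 is 12^((83+1)/4) = 12^21 mod 83.
Repeated squaring: 12^2≡61, 12^4≡69, 12^8≡30, 12^16≡70 (mod 83).
12^21 = 12^(16+4+1) ≡ 26 (mod 83).
Check: 26² = 676 ≡ 12 (mod 83). The two roots are 26 and 57.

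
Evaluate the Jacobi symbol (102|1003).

Pull out 2: since 1003 ≡ 3 (mod 8), (2/1003) = -1.
Reciprocity: 51 ≡ 3 and 1003 ≡ 3 (mod 4), so (51/1003) = −(1003/51).
Reduce top mod 51: now compute (34/51).
Pull out 2: since 51 ≡ 3 (mod 8), (2/51) = -1.
Reciprocity: 17 ≡ 1 and 51 ≡ 3 (mod 4), so (17/51) = +(51/17).
Reduce top mod 17: now compute (0/17).
Top reduces to 0: gcd > 1, so the symbol is 0.

0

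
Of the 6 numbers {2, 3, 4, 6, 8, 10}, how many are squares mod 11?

2

(2/11) = -1 → non-residue.
(3/11) = +1 → QR.
(4/11) = +1 → QR.
(6/11) = -1 → non-residue.
(8/11) = -1 → non-residue.
(10/11) = -1 → non-residue.
Total quadratic residues among the 6: 2.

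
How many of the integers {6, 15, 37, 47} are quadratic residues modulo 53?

4

(6/53) = +1 → QR.
(15/53) = +1 → QR.
(37/53) = +1 → QR.
(47/53) = +1 → QR.
Total quadratic residues among the 4: 4.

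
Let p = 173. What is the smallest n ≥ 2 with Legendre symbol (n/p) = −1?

2

(2/173) = −1, so 2 is the smallest positive non-residue mod 173.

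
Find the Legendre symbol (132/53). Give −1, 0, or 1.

First reduce: 132 ≡ 26 (mod 53).
Pull out 2: since 53 ≡ 5 (mod 8), (2/53) = -1.
Reciprocity: 13 ≡ 1 and 53 ≡ 1 (mod 4), so (13/53) = +(53/13).
Reduce top mod 13: now compute (1/13).
Reached (1/13) = 1. Collecting the sign flips along the way, the symbol is -1.

-1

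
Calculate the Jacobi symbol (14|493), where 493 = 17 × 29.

Pull out 2: since 493 ≡ 5 (mod 8), (2/493) = -1.
Reciprocity: 7 ≡ 3 and 493 ≡ 1 (mod 4), so (7/493) = +(493/7).
Reduce top mod 7: now compute (3/7).
Reciprocity: 3 ≡ 3 and 7 ≡ 3 (mod 4), so (3/7) = −(7/3).
Reduce top mod 3: now compute (1/3).
Reached (1/3) = 1. Collecting the sign flips along the way, the symbol is +1.

1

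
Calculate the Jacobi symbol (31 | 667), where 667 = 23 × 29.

Reciprocity: 31 ≡ 3 and 667 ≡ 3 (mod 4), so (31/667) = −(667/31).
Reduce top mod 31: now compute (16/31).
Pull out 2^4: since 31 ≡ 7 (mod 8), (2/31) = +1, so (2/31)^4 = +1.
Reached (1/31) = 1. Collecting the sign flips along the way, the symbol is -1.

-1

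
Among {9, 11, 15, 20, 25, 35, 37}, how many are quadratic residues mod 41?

(9/41) = +1 → QR.
(11/41) = -1 → non-residue.
(15/41) = -1 → non-residue.
(20/41) = +1 → QR.
(25/41) = +1 → QR.
(35/41) = -1 → non-residue.
(37/41) = +1 → QR.
Total quadratic residues among the 7: 4.

4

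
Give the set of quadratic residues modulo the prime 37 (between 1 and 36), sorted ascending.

Square k = 1,…,18 (k and 37−k give the same square):
1²=1, 2²=4, 3²=9, 4²=16, 5²=25, 6²=36, 7²≡12, 8²≡27, 9²≡7, 10²≡26, 11²≡10, 12²≡33, 13²≡21, 14²≡11, 15²≡3, 16²≡34, 17²≡30, 18²≡28 (mod 37).
So the quadratic residues mod 37 are {1, 3, 4, 7, 9, 10, 11, 12, 16, 21, 25, 26, 27, 28, 30, 33, 34, 36}.

1, 3, 4, 7, 9, 10, 11, 12, 16, 21, 25, 26, 27, 28, 30, 33, 34, 36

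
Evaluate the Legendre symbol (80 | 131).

1

Euler's criterion: (80/131) ≡ 80^65 (mod 131).
80^2 ≡ 112 (mod 131)
80^4 ≡ 99 (mod 131)
80^8 ≡ 107 (mod 131)
80^16 ≡ 52 (mod 131)
80^32 ≡ 84 (mod 131)
80^64 ≡ 113 (mod 131)
80^65 = 80^(64+1) ≡ 1 (mod 131).
Result is 1, so (80/131) = 1.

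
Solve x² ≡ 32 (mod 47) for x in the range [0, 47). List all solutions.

Since 47 ≡ 3 (mod 4), a square root of 32 is 32^((47+1)/4) = 32^12 mod 47.
Repeated squaring: 32^2≡37, 32^4≡6, 32^8≡36 (mod 47).
32^12 = 32^(8+4) ≡ 28 (mod 47).
Check: 28² = 784 ≡ 32 (mod 47). The two roots are 19 and 28.

19, 28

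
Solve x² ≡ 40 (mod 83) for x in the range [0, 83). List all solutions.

17, 66

Since 83 ≡ 3 (mod 4), a square root of 40 is 40^((83+1)/4) = 40^21 mod 83.
Repeated squaring: 40^2≡23, 40^4≡31, 40^8≡48, 40^16≡63 (mod 83).
40^21 = 40^(16+4+1) ≡ 17 (mod 83).
Check: 17² = 289 ≡ 40 (mod 83). The two roots are 17 and 66.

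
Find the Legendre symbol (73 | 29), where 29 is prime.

First reduce: 73 ≡ 15 (mod 29).
Reciprocity: 15 ≡ 3 and 29 ≡ 1 (mod 4), so (15/29) = +(29/15).
Reduce top mod 15: now compute (14/15).
Pull out 2: since 15 ≡ 7 (mod 8), (2/15) = +1.
Reciprocity: 7 ≡ 3 and 15 ≡ 3 (mod 4), so (7/15) = −(15/7).
Reduce top mod 7: now compute (1/7).
Reached (1/7) = 1. Collecting the sign flips along the way, the symbol is -1.

-1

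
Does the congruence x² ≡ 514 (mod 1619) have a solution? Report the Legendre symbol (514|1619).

Pull out 2: since 1619 ≡ 3 (mod 8), (2/1619) = -1.
Reciprocity: 257 ≡ 1 and 1619 ≡ 3 (mod 4), so (257/1619) = +(1619/257).
Reduce top mod 257: now compute (77/257).
Reciprocity: 77 ≡ 1 and 257 ≡ 1 (mod 4), so (77/257) = +(257/77).
Reduce top mod 77: now compute (26/77).
Pull out 2: since 77 ≡ 5 (mod 8), (2/77) = -1.
Reciprocity: 13 ≡ 1 and 77 ≡ 1 (mod 4), so (13/77) = +(77/13).
Reduce top mod 13: now compute (12/13).
Pull out 2^2: since 13 ≡ 5 (mod 8), (2/13) = -1, so (2/13)^2 = +1.
Reciprocity: 3 ≡ 3 and 13 ≡ 1 (mod 4), so (3/13) = +(13/3).
Reduce top mod 3: now compute (1/3).
Reached (1/3) = 1. Collecting the sign flips along the way, the symbol is +1.

1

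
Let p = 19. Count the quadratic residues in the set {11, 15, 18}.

(11/19) = +1 → QR.
(15/19) = -1 → non-residue.
(18/19) = -1 → non-residue.
Total quadratic residues among the 3: 1.

1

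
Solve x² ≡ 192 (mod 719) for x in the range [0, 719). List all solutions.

356, 363

Since 719 ≡ 3 (mod 4), a square root of 192 is 192^((719+1)/4) = 192^180 mod 719.
Repeated squaring: 192^2≡195, 192^4≡637, 192^8≡253, 192^16≡18, 192^32≡324, 192^64≡2, 192^128≡4 (mod 719).
192^180 = 192^(128+32+16+4) ≡ 363 (mod 719).
Check: 363² = 131769 ≡ 192 (mod 719). The two roots are 356 and 363.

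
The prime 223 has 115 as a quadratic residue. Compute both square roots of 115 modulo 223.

28, 195

Since 223 ≡ 3 (mod 4), a square root of 115 is 115^((223+1)/4) = 115^56 mod 223.
Repeated squaring: 115^2≡68, 115^4≡164, 115^8≡136, 115^16≡210, 115^32≡169 (mod 223).
115^56 = 115^(32+16+8) ≡ 28 (mod 223).
Check: 28² = 784 ≡ 115 (mod 223). The two roots are 28 and 195.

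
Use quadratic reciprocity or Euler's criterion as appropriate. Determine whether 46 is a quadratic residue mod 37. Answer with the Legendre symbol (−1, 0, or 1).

First reduce: 46 ≡ 9 (mod 37).
Reciprocity: 9 ≡ 1 and 37 ≡ 1 (mod 4), so (9/37) = +(37/9).
Reduce top mod 9: now compute (1/9).
Reached (1/9) = 1. Collecting the sign flips along the way, the symbol is +1.

1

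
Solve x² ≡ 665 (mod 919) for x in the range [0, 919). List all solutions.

Since 919 ≡ 3 (mod 4), a square root of 665 is 665^((919+1)/4) = 665^230 mod 919.
Repeated squaring: 665^2≡186, 665^4≡593, 665^8≡591, 665^16≡61, 665^32≡45, 665^64≡187, 665^128≡47 (mod 919).
665^230 = 665^(128+64+32+4+2) ≡ 516 (mod 919).
Check: 516² = 266256 ≡ 665 (mod 919). The two roots are 403 and 516.

403, 516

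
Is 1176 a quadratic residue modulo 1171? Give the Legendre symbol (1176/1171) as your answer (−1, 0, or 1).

Euler's criterion: (1176/1171) ≡ 5^585 (mod 1171).
5^2 ≡ 25 (mod 1171)
5^4 ≡ 625 (mod 1171)
5^8 ≡ 682 (mod 1171)
5^16 ≡ 237 (mod 1171)
5^32 ≡ 1132 (mod 1171)
5^64 ≡ 350 (mod 1171)
5^128 ≡ 716 (mod 1171)
5^256 ≡ 929 (mod 1171)
5^512 ≡ 14 (mod 1171)
5^585 = 5^(512+64+8+1) ≡ 1 (mod 1171).
Result is 1, so (1176/1171) = 1.

1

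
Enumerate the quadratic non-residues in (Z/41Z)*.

Square k = 1,…,20 (k and 41−k give the same square):
1²=1, 2²=4, 3²=9, 4²=16, 5²=25, 6²=36, 7²≡8, 8²≡23, 9²≡40, 10²≡18, 11²≡39, 12²≡21, 13²≡5, 14²≡32, 15²≡20, 16²≡10, 17²≡2, 18²≡37, 19²≡33, 20²≡31 (mod 41).
The residues are {1, 2, 4, 5, 8, 9, 10, 16, 18, 20, 21, 23, 25, 31, 32, 33, 36, 37, 39, 40}; the non-residues are the remaining 20 nonzero classes.

3,6,7,11,12,13,14,15,17,19,22,24,26,27,28,29,30,34,35,38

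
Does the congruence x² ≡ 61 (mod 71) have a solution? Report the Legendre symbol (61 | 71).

Euler's criterion: (61/71) ≡ 61^35 (mod 71).
61^2 ≡ 29 (mod 71)
61^4 ≡ 60 (mod 71)
61^8 ≡ 50 (mod 71)
61^16 ≡ 15 (mod 71)
61^32 ≡ 12 (mod 71)
61^35 = 61^(32+2+1) ≡ 70 (mod 71).
Result is 70 ≡ −1, so (61/71) = −1.

-1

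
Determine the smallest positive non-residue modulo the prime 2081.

3

(2/2081) = +1, so 2 is a residue.
(3/2081) = −1, so 3 is the smallest positive non-residue mod 2081.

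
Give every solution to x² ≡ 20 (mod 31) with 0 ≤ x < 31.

Since 31 ≡ 3 (mod 4), a square root of 20 is 20^((31+1)/4) = 20^8 mod 31.
Repeated squaring: 20^2≡28, 20^4≡9, 20^8≡19 (mod 31).
20^8 = 20^(8) ≡ 19 (mod 31).
Check: 19² = 361 ≡ 20 (mod 31). The two roots are 12 and 19.

12, 19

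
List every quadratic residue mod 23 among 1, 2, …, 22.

1, 2, 3, 4, 6, 8, 9, 12, 13, 16, 18

Square k = 1,…,11 (k and 23−k give the same square):
1²=1, 2²=4, 3²=9, 4²=16, 5²≡2, 6²≡13, 7²≡3, 8²≡18, 9²≡12, 10²≡8, 11²≡6 (mod 23).
So the quadratic residues mod 23 are {1, 2, 3, 4, 6, 8, 9, 12, 13, 16, 18}.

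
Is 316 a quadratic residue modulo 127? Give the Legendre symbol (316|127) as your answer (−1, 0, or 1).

Euler's criterion: (316/127) ≡ 62^63 (mod 127).
62^2 ≡ 34 (mod 127)
62^4 ≡ 13 (mod 127)
62^8 ≡ 42 (mod 127)
62^16 ≡ 113 (mod 127)
62^32 ≡ 69 (mod 127)
62^63 = 62^(32+16+8+4+2+1) ≡ 1 (mod 127).
Result is 1, so (316/127) = 1.

1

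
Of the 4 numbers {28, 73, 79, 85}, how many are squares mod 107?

2

(28/107) = -1 → non-residue.
(73/107) = -1 → non-residue.
(79/107) = +1 → QR.
(85/107) = +1 → QR.
Total quadratic residues among the 4: 2.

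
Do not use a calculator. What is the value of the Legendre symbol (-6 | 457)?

1

First reduce: -6 ≡ 451 (mod 457).
Reciprocity: 451 ≡ 3 and 457 ≡ 1 (mod 4), so (451/457) = +(457/451).
Reduce top mod 451: now compute (6/451).
Pull out 2: since 451 ≡ 3 (mod 8), (2/451) = -1.
Reciprocity: 3 ≡ 3 and 451 ≡ 3 (mod 4), so (3/451) = −(451/3).
Reduce top mod 3: now compute (1/3).
Reached (1/3) = 1. Collecting the sign flips along the way, the symbol is +1.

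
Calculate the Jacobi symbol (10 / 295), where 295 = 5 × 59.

0

Pull out 2: since 295 ≡ 7 (mod 8), (2/295) = +1.
Reciprocity: 5 ≡ 1 and 295 ≡ 3 (mod 4), so (5/295) = +(295/5).
Reduce top mod 5: now compute (0/5).
Top reduces to 0: gcd > 1, so the symbol is 0.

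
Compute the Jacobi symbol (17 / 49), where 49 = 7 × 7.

Reciprocity: 17 ≡ 1 and 49 ≡ 1 (mod 4), so (17/49) = +(49/17).
Reduce top mod 17: now compute (15/17).
Reciprocity: 15 ≡ 3 and 17 ≡ 1 (mod 4), so (15/17) = +(17/15).
Reduce top mod 15: now compute (2/15).
Pull out 2: since 15 ≡ 7 (mod 8), (2/15) = +1.
Reached (1/15) = 1. Collecting the sign flips along the way, the symbol is +1.

1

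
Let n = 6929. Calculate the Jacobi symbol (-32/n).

1

First reduce: -32 ≡ 6897 (mod 6929).
Reciprocity: 6897 ≡ 1 and 6929 ≡ 1 (mod 4), so (6897/6929) = +(6929/6897).
Reduce top mod 6897: now compute (32/6897).
Pull out 2^5: since 6897 ≡ 1 (mod 8), (2/6897) = +1, so (2/6897)^5 = +1.
Reached (1/6897) = 1. Collecting the sign flips along the way, the symbol is +1.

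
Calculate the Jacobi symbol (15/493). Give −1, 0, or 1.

-1

Reciprocity: 15 ≡ 3 and 493 ≡ 1 (mod 4), so (15/493) = +(493/15).
Reduce top mod 15: now compute (13/15).
Reciprocity: 13 ≡ 1 and 15 ≡ 3 (mod 4), so (13/15) = +(15/13).
Reduce top mod 13: now compute (2/13).
Pull out 2: since 13 ≡ 5 (mod 8), (2/13) = -1.
Reached (1/13) = 1. Collecting the sign flips along the way, the symbol is -1.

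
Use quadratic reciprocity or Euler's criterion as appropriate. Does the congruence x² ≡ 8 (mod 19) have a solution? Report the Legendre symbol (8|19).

-1

Pull out 2^3: since 19 ≡ 3 (mod 8), (2/19) = -1, so (2/19)^3 = -1.
Reached (1/19) = 1. Collecting the sign flips along the way, the symbol is -1.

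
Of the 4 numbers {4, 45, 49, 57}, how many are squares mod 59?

4

(4/59) = +1 → QR.
(45/59) = +1 → QR.
(49/59) = +1 → QR.
(57/59) = +1 → QR.
Total quadratic residues among the 4: 4.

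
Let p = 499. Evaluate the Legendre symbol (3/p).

Euler's criterion: (3/499) ≡ 3^249 (mod 499).
3^2 ≡ 9 (mod 499)
3^4 ≡ 81 (mod 499)
3^8 ≡ 74 (mod 499)
3^16 ≡ 486 (mod 499)
3^32 ≡ 169 (mod 499)
3^64 ≡ 118 (mod 499)
3^128 ≡ 451 (mod 499)
3^249 = 3^(128+64+32+16+8+1) ≡ 498 (mod 499).
Result is 498 ≡ −1, so (3/499) = −1.

-1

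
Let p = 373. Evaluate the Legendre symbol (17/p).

1

Reciprocity: 17 ≡ 1 and 373 ≡ 1 (mod 4), so (17/373) = +(373/17).
Reduce top mod 17: now compute (16/17).
Pull out 2^4: since 17 ≡ 1 (mod 8), (2/17) = +1, so (2/17)^4 = +1.
Reached (1/17) = 1. Collecting the sign flips along the way, the symbol is +1.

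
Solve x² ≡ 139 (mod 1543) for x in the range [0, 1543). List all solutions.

Since 1543 ≡ 3 (mod 4), a square root of 139 is 139^((1543+1)/4) = 139^386 mod 1543.
Repeated squaring: 139^2≡805, 139^4≡1508, 139^8≡1225, 139^16≡829, 139^32≡606, 139^64≡2, 139^128≡4, 139^256≡16 (mod 1543).
139^386 = 139^(256+128+2) ≡ 601 (mod 1543).
Check: 601² = 361201 ≡ 139 (mod 1543). The two roots are 601 and 942.

601, 942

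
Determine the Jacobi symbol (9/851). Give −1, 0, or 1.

1

Reciprocity: 9 ≡ 1 and 851 ≡ 3 (mod 4), so (9/851) = +(851/9).
Reduce top mod 9: now compute (5/9).
Reciprocity: 5 ≡ 1 and 9 ≡ 1 (mod 4), so (5/9) = +(9/5).
Reduce top mod 5: now compute (4/5).
Pull out 2^2: since 5 ≡ 5 (mod 8), (2/5) = -1, so (2/5)^2 = +1.
Reached (1/5) = 1. Collecting the sign flips along the way, the symbol is +1.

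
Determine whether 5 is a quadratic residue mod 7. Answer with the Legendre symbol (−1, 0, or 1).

Euler's criterion: (5/7) ≡ 5^3 (mod 7).
5^2 ≡ 4 (mod 7)
5^3 = 5^(2+1) ≡ 6 (mod 7).
Result is 6 ≡ −1, so (5/7) = −1.

-1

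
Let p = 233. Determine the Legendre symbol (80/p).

Euler's criterion: (80/233) ≡ 80^116 (mod 233).
80^2 ≡ 109 (mod 233)
80^4 ≡ 231 (mod 233)
80^8 ≡ 4 (mod 233)
80^16 ≡ 16 (mod 233)
80^32 ≡ 23 (mod 233)
80^64 ≡ 63 (mod 233)
80^116 = 80^(64+32+16+4) ≡ 232 (mod 233).
Result is 232 ≡ −1, so (80/233) = −1.

-1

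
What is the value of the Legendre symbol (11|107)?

1

Euler's criterion: (11/107) ≡ 11^53 (mod 107).
11^2 ≡ 14 (mod 107)
11^4 ≡ 89 (mod 107)
11^8 ≡ 3 (mod 107)
11^16 ≡ 9 (mod 107)
11^32 ≡ 81 (mod 107)
11^53 = 11^(32+16+4+1) ≡ 1 (mod 107).
Result is 1, so (11/107) = 1.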